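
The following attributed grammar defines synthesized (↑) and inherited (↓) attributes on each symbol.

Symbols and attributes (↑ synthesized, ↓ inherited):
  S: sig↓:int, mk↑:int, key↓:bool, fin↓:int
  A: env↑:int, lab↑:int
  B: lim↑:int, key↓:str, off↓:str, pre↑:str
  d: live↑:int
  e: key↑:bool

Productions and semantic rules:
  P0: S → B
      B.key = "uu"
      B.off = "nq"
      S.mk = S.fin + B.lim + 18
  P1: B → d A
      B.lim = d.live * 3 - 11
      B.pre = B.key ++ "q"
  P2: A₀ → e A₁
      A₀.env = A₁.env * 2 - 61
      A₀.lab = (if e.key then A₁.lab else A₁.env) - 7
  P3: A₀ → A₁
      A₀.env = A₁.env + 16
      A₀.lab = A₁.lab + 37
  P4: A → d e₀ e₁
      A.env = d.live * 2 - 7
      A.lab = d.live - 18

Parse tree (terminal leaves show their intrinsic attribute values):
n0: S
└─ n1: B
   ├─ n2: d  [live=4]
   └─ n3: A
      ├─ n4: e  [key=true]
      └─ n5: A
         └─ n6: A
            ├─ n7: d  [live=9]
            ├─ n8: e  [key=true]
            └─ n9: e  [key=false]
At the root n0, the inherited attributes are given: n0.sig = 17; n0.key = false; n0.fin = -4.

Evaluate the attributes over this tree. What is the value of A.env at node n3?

1. n0.sig = 17  [given at root]
2. n0.key = false  [given at root]
3. n0.fin = -4  [given at root]
4. n1.key = "uu"  ["uu"]
5. n1.off = "nq"  ["nq"]
6. n2.live = 4  [terminal]
7. n4.key = true  [terminal]
8. n7.live = 9  [terminal]
9. n8.key = true  [terminal]
10. n9.key = false  [terminal]
11. n6.env = 11  [d.live * 2 - 7]
12. n6.lab = -9  [d.live - 18]
13. n5.env = 27  [A₁.env + 16]
14. n5.lab = 28  [A₁.lab + 37]
15. n3.env = -7  [A₁.env * 2 - 61]
16. n3.lab = 21  [(if e.key then A₁.lab else A₁.env) - 7]
17. n1.lim = 1  [d.live * 3 - 11]
18. n1.pre = "uuq"  [B.key ++ "q"]
19. n0.mk = 15  [S.fin + B.lim + 18]

-7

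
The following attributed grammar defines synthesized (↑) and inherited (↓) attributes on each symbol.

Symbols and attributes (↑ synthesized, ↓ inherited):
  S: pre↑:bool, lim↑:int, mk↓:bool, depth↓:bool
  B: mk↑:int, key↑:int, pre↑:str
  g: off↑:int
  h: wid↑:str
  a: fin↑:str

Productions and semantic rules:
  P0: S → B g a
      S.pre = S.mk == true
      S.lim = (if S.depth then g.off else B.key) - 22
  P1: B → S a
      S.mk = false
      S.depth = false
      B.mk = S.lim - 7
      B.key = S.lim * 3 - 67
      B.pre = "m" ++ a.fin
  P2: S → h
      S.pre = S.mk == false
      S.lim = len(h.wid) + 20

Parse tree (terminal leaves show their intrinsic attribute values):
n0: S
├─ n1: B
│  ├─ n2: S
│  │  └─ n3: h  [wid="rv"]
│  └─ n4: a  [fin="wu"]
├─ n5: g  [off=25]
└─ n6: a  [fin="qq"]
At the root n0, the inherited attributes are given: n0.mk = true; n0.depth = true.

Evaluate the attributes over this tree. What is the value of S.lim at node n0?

3

1. n0.mk = true  [given at root]
2. n0.depth = true  [given at root]
3. n2.mk = false  [false]
4. n2.depth = false  [false]
5. n3.wid = "rv"  [terminal]
6. n2.pre = true  [S.mk == false]
7. n2.lim = 22  [len(h.wid) + 20]
8. n4.fin = "wu"  [terminal]
9. n1.mk = 15  [S.lim - 7]
10. n1.key = -1  [S.lim * 3 - 67]
11. n1.pre = "mwu"  ["m" ++ a.fin]
12. n5.off = 25  [terminal]
13. n6.fin = "qq"  [terminal]
14. n0.pre = true  [S.mk == true]
15. n0.lim = 3  [(if S.depth then g.off else B.key) - 22]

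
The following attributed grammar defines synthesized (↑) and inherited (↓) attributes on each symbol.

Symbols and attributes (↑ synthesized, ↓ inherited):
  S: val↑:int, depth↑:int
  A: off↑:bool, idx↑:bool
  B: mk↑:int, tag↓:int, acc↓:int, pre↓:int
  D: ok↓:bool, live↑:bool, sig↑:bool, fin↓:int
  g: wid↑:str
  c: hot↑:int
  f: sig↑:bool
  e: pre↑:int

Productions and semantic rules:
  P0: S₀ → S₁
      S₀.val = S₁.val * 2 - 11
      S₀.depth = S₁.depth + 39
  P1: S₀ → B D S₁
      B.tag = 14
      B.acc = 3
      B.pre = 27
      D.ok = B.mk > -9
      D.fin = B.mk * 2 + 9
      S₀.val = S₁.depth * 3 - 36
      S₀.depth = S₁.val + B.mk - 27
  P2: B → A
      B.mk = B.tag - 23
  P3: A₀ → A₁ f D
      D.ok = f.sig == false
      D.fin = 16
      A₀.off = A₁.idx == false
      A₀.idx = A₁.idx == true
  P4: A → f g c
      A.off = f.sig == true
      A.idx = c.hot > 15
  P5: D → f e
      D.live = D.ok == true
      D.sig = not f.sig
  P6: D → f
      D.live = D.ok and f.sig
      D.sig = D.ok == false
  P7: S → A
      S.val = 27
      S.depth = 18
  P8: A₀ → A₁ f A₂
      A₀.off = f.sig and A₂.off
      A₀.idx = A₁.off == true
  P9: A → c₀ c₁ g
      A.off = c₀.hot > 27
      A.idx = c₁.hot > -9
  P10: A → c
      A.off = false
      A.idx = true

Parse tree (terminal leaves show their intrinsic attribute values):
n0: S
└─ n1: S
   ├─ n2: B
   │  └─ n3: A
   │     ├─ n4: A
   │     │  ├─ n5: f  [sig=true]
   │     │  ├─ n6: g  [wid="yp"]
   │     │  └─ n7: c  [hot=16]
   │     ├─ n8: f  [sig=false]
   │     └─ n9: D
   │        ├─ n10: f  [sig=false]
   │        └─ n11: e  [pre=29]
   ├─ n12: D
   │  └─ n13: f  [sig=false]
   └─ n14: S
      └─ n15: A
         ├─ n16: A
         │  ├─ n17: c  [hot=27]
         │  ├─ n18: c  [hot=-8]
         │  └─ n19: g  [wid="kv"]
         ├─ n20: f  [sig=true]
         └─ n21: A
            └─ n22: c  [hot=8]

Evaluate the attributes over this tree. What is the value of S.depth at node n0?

1. n2.tag = 14  [14]
2. n2.acc = 3  [3]
3. n2.pre = 27  [27]
4. n5.sig = true  [terminal]
5. n6.wid = "yp"  [terminal]
6. n7.hot = 16  [terminal]
7. n4.off = true  [f.sig == true]
8. n4.idx = true  [c.hot > 15]
9. n8.sig = false  [terminal]
10. n9.ok = true  [f.sig == false]
11. n9.fin = 16  [16]
12. n10.sig = false  [terminal]
13. n11.pre = 29  [terminal]
14. n9.live = true  [D.ok == true]
15. n9.sig = true  [not f.sig]
16. n3.off = false  [A₁.idx == false]
17. n3.idx = true  [A₁.idx == true]
18. n2.mk = -9  [B.tag - 23]
19. n12.ok = false  [B.mk > -9]
20. n12.fin = -9  [B.mk * 2 + 9]
21. n13.sig = false  [terminal]
22. n12.live = false  [D.ok and f.sig]
23. n12.sig = true  [D.ok == false]
24. n17.hot = 27  [terminal]
25. n18.hot = -8  [terminal]
26. n19.wid = "kv"  [terminal]
27. n16.off = false  [c₀.hot > 27]
28. n16.idx = true  [c₁.hot > -9]
29. n20.sig = true  [terminal]
30. n22.hot = 8  [terminal]
31. n21.off = false  [false]
32. n21.idx = true  [true]
33. n15.off = false  [f.sig and A₂.off]
34. n15.idx = false  [A₁.off == true]
35. n14.val = 27  [27]
36. n14.depth = 18  [18]
37. n1.val = 18  [S₁.depth * 3 - 36]
38. n1.depth = -9  [S₁.val + B.mk - 27]
39. n0.val = 25  [S₁.val * 2 - 11]
40. n0.depth = 30  [S₁.depth + 39]

30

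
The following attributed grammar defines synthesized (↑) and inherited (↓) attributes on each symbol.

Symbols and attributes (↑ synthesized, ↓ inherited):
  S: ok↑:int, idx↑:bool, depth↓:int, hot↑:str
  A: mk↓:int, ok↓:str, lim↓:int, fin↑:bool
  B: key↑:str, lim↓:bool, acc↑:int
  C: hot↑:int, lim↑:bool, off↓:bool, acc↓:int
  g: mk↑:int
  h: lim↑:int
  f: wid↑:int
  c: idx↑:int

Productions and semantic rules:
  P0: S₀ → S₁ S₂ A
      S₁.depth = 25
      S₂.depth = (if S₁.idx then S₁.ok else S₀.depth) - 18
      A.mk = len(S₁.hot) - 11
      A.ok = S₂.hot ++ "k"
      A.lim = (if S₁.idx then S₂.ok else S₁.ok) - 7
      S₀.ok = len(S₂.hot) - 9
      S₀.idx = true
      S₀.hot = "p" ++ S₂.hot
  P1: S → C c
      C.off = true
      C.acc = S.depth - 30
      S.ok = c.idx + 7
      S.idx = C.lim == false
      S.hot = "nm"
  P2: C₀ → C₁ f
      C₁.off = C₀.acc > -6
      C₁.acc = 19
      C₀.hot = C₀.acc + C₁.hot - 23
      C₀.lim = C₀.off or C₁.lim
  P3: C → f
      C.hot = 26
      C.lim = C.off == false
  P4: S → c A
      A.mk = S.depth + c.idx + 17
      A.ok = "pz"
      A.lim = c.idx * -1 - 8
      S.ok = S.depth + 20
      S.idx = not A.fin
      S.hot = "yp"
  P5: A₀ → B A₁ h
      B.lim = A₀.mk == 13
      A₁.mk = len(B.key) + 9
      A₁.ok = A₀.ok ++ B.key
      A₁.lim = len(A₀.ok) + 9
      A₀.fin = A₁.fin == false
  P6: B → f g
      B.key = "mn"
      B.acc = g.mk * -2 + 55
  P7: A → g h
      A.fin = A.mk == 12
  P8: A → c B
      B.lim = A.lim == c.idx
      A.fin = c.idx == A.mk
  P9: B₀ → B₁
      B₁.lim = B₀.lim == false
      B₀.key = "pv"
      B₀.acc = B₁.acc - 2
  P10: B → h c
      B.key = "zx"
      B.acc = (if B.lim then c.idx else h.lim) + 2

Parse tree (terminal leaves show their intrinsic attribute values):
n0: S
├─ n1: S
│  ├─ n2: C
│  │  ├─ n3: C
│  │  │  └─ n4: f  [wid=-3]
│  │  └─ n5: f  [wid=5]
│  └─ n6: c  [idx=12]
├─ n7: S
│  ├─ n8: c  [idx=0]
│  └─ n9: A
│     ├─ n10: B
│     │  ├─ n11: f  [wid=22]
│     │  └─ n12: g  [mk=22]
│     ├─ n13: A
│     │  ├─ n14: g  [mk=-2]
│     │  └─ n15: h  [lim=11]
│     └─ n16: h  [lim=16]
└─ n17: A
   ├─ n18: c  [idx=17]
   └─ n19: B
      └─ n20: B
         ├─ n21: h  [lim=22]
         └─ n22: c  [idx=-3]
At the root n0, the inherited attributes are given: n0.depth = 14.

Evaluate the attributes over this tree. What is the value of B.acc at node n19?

1. n0.depth = 14  [given at root]
2. n1.depth = 25  [25]
3. n2.off = true  [true]
4. n2.acc = -5  [S.depth - 30]
5. n3.off = true  [C₀.acc > -6]
6. n3.acc = 19  [19]
7. n4.wid = -3  [terminal]
8. n3.hot = 26  [26]
9. n3.lim = false  [C.off == false]
10. n5.wid = 5  [terminal]
11. n2.hot = -2  [C₀.acc + C₁.hot - 23]
12. n2.lim = true  [C₀.off or C₁.lim]
13. n6.idx = 12  [terminal]
14. n1.ok = 19  [c.idx + 7]
15. n1.idx = false  [C.lim == false]
16. n1.hot = "nm"  ["nm"]
17. n7.depth = -4  [(if S₁.idx then S₁.ok else S₀.depth) - 18]
18. n8.idx = 0  [terminal]
19. n9.mk = 13  [S.depth + c.idx + 17]
20. n9.ok = "pz"  ["pz"]
21. n9.lim = -8  [c.idx * -1 - 8]
22. n10.lim = true  [A₀.mk == 13]
23. n11.wid = 22  [terminal]
24. n12.mk = 22  [terminal]
25. n10.key = "mn"  ["mn"]
26. n10.acc = 11  [g.mk * -2 + 55]
27. n13.mk = 11  [len(B.key) + 9]
28. n13.ok = "pzmn"  [A₀.ok ++ B.key]
29. n13.lim = 11  [len(A₀.ok) + 9]
30. n14.mk = -2  [terminal]
31. n15.lim = 11  [terminal]
32. n13.fin = false  [A.mk == 12]
33. n16.lim = 16  [terminal]
34. n9.fin = true  [A₁.fin == false]
35. n7.ok = 16  [S.depth + 20]
36. n7.idx = false  [not A.fin]
37. n7.hot = "yp"  ["yp"]
38. n17.mk = -9  [len(S₁.hot) - 11]
39. n17.ok = "ypk"  [S₂.hot ++ "k"]
40. n17.lim = 12  [(if S₁.idx then S₂.ok else S₁.ok) - 7]
41. n18.idx = 17  [terminal]
42. n19.lim = false  [A.lim == c.idx]
43. n20.lim = true  [B₀.lim == false]
44. n21.lim = 22  [terminal]
45. n22.idx = -3  [terminal]
46. n20.key = "zx"  ["zx"]
47. n20.acc = -1  [(if B.lim then c.idx else h.lim) + 2]
48. n19.key = "pv"  ["pv"]
49. n19.acc = -3  [B₁.acc - 2]
50. n17.fin = false  [c.idx == A.mk]
51. n0.ok = -7  [len(S₂.hot) - 9]
52. n0.idx = true  [true]
53. n0.hot = "pyp"  ["p" ++ S₂.hot]

-3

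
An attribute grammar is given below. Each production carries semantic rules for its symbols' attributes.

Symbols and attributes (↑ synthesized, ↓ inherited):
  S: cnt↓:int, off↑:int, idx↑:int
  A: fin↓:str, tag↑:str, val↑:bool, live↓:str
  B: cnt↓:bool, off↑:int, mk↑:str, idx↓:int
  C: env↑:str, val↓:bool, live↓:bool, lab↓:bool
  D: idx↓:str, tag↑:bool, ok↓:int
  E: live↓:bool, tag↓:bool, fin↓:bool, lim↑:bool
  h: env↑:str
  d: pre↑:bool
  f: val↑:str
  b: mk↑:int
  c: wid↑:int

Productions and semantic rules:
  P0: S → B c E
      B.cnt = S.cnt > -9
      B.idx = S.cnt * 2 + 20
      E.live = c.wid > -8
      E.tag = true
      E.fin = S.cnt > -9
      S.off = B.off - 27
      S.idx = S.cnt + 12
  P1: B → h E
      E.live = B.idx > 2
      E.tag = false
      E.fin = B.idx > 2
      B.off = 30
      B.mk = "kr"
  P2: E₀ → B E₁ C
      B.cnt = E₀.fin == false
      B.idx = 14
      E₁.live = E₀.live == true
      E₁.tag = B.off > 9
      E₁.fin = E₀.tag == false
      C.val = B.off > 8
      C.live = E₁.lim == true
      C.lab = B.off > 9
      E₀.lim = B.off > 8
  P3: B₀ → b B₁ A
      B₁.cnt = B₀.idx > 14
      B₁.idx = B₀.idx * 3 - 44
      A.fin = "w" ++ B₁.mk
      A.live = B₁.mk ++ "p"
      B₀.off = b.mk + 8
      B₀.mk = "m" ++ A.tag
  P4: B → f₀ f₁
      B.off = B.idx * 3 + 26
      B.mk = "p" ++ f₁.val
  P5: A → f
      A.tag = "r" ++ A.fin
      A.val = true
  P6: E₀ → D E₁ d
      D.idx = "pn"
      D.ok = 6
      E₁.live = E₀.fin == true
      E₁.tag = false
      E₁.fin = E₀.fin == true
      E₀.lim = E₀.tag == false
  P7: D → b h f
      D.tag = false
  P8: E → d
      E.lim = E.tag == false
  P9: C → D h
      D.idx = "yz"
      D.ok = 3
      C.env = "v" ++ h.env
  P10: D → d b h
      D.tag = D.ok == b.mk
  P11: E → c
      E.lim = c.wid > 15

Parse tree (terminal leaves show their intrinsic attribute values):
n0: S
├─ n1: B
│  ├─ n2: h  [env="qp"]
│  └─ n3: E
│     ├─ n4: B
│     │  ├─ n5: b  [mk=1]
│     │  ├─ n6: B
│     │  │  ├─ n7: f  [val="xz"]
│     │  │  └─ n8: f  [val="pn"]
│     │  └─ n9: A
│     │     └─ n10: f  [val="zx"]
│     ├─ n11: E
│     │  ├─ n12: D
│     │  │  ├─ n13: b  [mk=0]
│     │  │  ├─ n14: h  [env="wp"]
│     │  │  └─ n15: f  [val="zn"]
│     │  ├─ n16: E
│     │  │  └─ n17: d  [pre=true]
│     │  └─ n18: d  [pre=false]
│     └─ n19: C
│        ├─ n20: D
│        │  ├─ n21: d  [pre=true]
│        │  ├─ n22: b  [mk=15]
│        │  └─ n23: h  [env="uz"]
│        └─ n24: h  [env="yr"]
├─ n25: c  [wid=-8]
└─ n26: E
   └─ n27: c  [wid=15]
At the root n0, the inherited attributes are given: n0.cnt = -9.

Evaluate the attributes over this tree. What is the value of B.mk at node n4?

"mrwppn"

1. n0.cnt = -9  [given at root]
2. n1.cnt = false  [S.cnt > -9]
3. n1.idx = 2  [S.cnt * 2 + 20]
4. n2.env = "qp"  [terminal]
5. n3.live = false  [B.idx > 2]
6. n3.tag = false  [false]
7. n3.fin = false  [B.idx > 2]
8. n4.cnt = true  [E₀.fin == false]
9. n4.idx = 14  [14]
10. n5.mk = 1  [terminal]
11. n6.cnt = false  [B₀.idx > 14]
12. n6.idx = -2  [B₀.idx * 3 - 44]
13. n7.val = "xz"  [terminal]
14. n8.val = "pn"  [terminal]
15. n6.off = 20  [B.idx * 3 + 26]
16. n6.mk = "ppn"  ["p" ++ f₁.val]
17. n9.fin = "wppn"  ["w" ++ B₁.mk]
18. n9.live = "ppnp"  [B₁.mk ++ "p"]
19. n10.val = "zx"  [terminal]
20. n9.tag = "rwppn"  ["r" ++ A.fin]
21. n9.val = true  [true]
22. n4.off = 9  [b.mk + 8]
23. n4.mk = "mrwppn"  ["m" ++ A.tag]
24. n11.live = false  [E₀.live == true]
25. n11.tag = false  [B.off > 9]
26. n11.fin = true  [E₀.tag == false]
27. n12.idx = "pn"  ["pn"]
28. n12.ok = 6  [6]
29. n13.mk = 0  [terminal]
30. n14.env = "wp"  [terminal]
31. n15.val = "zn"  [terminal]
32. n12.tag = false  [false]
33. n16.live = true  [E₀.fin == true]
34. n16.tag = false  [false]
35. n16.fin = true  [E₀.fin == true]
36. n17.pre = true  [terminal]
37. n16.lim = true  [E.tag == false]
38. n18.pre = false  [terminal]
39. n11.lim = true  [E₀.tag == false]
40. n19.val = true  [B.off > 8]
41. n19.live = true  [E₁.lim == true]
42. n19.lab = false  [B.off > 9]
43. n20.idx = "yz"  ["yz"]
44. n20.ok = 3  [3]
45. n21.pre = true  [terminal]
46. n22.mk = 15  [terminal]
47. n23.env = "uz"  [terminal]
48. n20.tag = false  [D.ok == b.mk]
49. n24.env = "yr"  [terminal]
50. n19.env = "vyr"  ["v" ++ h.env]
51. n3.lim = true  [B.off > 8]
52. n1.off = 30  [30]
53. n1.mk = "kr"  ["kr"]
54. n25.wid = -8  [terminal]
55. n26.live = false  [c.wid > -8]
56. n26.tag = true  [true]
57. n26.fin = false  [S.cnt > -9]
58. n27.wid = 15  [terminal]
59. n26.lim = false  [c.wid > 15]
60. n0.off = 3  [B.off - 27]
61. n0.idx = 3  [S.cnt + 12]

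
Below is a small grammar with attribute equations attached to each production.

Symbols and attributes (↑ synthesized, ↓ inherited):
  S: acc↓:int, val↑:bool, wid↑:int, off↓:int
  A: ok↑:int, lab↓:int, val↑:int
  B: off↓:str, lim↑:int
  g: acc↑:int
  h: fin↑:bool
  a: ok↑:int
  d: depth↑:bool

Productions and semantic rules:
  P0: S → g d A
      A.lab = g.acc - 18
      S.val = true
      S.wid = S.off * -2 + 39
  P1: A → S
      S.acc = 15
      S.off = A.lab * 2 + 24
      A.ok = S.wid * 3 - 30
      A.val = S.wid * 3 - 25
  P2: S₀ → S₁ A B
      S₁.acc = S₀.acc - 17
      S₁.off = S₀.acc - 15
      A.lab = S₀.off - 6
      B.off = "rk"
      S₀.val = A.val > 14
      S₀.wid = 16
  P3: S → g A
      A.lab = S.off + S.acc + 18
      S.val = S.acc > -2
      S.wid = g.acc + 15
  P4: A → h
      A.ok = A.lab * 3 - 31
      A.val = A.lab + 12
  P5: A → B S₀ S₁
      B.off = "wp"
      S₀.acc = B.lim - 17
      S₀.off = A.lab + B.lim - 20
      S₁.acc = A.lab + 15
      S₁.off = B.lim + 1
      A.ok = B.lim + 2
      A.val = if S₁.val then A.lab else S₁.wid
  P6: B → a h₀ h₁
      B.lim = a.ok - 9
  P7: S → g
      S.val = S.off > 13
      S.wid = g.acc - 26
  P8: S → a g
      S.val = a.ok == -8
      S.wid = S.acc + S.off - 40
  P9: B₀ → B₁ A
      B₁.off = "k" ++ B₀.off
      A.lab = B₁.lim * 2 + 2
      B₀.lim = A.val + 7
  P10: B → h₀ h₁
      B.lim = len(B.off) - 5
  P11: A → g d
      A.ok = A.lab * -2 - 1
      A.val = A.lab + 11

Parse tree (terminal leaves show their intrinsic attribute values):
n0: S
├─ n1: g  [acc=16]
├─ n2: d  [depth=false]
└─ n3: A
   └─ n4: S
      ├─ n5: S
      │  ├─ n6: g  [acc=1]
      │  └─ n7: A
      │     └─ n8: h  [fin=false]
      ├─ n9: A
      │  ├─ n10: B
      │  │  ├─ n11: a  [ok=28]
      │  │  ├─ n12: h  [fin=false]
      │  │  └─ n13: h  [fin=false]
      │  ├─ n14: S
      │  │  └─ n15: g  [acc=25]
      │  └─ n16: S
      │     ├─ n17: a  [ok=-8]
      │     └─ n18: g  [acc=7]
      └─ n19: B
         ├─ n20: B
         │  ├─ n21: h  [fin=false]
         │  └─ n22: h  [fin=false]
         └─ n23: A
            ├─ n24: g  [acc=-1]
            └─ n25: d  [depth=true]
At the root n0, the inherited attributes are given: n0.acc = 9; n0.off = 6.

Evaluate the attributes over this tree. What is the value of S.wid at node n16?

9

1. n0.acc = 9  [given at root]
2. n0.off = 6  [given at root]
3. n1.acc = 16  [terminal]
4. n2.depth = false  [terminal]
5. n3.lab = -2  [g.acc - 18]
6. n4.acc = 15  [15]
7. n4.off = 20  [A.lab * 2 + 24]
8. n5.acc = -2  [S₀.acc - 17]
9. n5.off = 0  [S₀.acc - 15]
10. n6.acc = 1  [terminal]
11. n7.lab = 16  [S.off + S.acc + 18]
12. n8.fin = false  [terminal]
13. n7.ok = 17  [A.lab * 3 - 31]
14. n7.val = 28  [A.lab + 12]
15. n5.val = false  [S.acc > -2]
16. n5.wid = 16  [g.acc + 15]
17. n9.lab = 14  [S₀.off - 6]
18. n10.off = "wp"  ["wp"]
19. n11.ok = 28  [terminal]
20. n12.fin = false  [terminal]
21. n13.fin = false  [terminal]
22. n10.lim = 19  [a.ok - 9]
23. n14.acc = 2  [B.lim - 17]
24. n14.off = 13  [A.lab + B.lim - 20]
25. n15.acc = 25  [terminal]
26. n14.val = false  [S.off > 13]
27. n14.wid = -1  [g.acc - 26]
28. n16.acc = 29  [A.lab + 15]
29. n16.off = 20  [B.lim + 1]
30. n17.ok = -8  [terminal]
31. n18.acc = 7  [terminal]
32. n16.val = true  [a.ok == -8]
33. n16.wid = 9  [S.acc + S.off - 40]
34. n9.ok = 21  [B.lim + 2]
35. n9.val = 14  [if S₁.val then A.lab else S₁.wid]
36. n19.off = "rk"  ["rk"]
37. n20.off = "krk"  ["k" ++ B₀.off]
38. n21.fin = false  [terminal]
39. n22.fin = false  [terminal]
40. n20.lim = -2  [len(B.off) - 5]
41. n23.lab = -2  [B₁.lim * 2 + 2]
42. n24.acc = -1  [terminal]
43. n25.depth = true  [terminal]
44. n23.ok = 3  [A.lab * -2 - 1]
45. n23.val = 9  [A.lab + 11]
46. n19.lim = 16  [A.val + 7]
47. n4.val = false  [A.val > 14]
48. n4.wid = 16  [16]
49. n3.ok = 18  [S.wid * 3 - 30]
50. n3.val = 23  [S.wid * 3 - 25]
51. n0.val = true  [true]
52. n0.wid = 27  [S.off * -2 + 39]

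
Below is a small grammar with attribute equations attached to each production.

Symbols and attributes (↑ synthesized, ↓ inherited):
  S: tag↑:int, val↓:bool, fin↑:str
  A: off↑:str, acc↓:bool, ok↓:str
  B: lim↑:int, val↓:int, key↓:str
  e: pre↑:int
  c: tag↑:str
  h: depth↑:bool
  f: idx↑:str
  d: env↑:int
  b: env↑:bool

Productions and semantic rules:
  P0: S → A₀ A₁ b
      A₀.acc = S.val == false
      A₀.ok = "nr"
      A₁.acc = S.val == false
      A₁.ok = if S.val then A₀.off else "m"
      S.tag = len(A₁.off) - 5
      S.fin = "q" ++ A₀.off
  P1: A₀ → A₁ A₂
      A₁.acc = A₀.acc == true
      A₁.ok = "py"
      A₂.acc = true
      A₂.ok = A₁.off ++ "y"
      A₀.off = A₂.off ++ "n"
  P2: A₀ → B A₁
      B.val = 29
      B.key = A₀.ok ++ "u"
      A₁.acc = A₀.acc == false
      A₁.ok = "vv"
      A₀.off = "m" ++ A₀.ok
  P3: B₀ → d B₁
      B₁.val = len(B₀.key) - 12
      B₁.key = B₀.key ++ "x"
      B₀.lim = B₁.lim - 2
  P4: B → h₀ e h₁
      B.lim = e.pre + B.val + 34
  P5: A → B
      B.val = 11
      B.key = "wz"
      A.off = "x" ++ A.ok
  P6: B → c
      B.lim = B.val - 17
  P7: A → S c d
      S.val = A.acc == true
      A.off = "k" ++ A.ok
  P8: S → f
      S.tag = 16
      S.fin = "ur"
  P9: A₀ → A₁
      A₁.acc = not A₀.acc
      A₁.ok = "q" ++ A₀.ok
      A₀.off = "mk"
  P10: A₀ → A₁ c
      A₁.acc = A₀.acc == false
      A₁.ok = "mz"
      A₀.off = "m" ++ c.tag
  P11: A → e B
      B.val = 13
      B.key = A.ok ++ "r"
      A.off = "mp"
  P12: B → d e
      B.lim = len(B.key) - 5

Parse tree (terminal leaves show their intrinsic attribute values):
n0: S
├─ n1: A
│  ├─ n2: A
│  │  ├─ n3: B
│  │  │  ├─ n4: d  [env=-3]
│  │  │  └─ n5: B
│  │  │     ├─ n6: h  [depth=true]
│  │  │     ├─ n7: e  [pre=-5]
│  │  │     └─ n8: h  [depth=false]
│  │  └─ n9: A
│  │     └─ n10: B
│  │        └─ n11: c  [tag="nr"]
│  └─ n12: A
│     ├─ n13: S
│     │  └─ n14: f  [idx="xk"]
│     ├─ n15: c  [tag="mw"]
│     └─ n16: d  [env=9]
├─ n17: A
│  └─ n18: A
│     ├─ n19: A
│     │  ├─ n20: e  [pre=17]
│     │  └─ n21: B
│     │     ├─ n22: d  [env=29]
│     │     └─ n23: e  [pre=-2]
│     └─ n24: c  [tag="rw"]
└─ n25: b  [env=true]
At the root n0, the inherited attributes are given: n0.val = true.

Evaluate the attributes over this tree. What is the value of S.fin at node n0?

1. n0.val = true  [given at root]
2. n1.acc = false  [S.val == false]
3. n1.ok = "nr"  ["nr"]
4. n2.acc = false  [A₀.acc == true]
5. n2.ok = "py"  ["py"]
6. n3.val = 29  [29]
7. n3.key = "pyu"  [A₀.ok ++ "u"]
8. n4.env = -3  [terminal]
9. n5.val = -9  [len(B₀.key) - 12]
10. n5.key = "pyux"  [B₀.key ++ "x"]
11. n6.depth = true  [terminal]
12. n7.pre = -5  [terminal]
13. n8.depth = false  [terminal]
14. n5.lim = 20  [e.pre + B.val + 34]
15. n3.lim = 18  [B₁.lim - 2]
16. n9.acc = true  [A₀.acc == false]
17. n9.ok = "vv"  ["vv"]
18. n10.val = 11  [11]
19. n10.key = "wz"  ["wz"]
20. n11.tag = "nr"  [terminal]
21. n10.lim = -6  [B.val - 17]
22. n9.off = "xvv"  ["x" ++ A.ok]
23. n2.off = "mpy"  ["m" ++ A₀.ok]
24. n12.acc = true  [true]
25. n12.ok = "mpyy"  [A₁.off ++ "y"]
26. n13.val = true  [A.acc == true]
27. n14.idx = "xk"  [terminal]
28. n13.tag = 16  [16]
29. n13.fin = "ur"  ["ur"]
30. n15.tag = "mw"  [terminal]
31. n16.env = 9  [terminal]
32. n12.off = "kmpyy"  ["k" ++ A.ok]
33. n1.off = "kmpyyn"  [A₂.off ++ "n"]
34. n17.acc = false  [S.val == false]
35. n17.ok = "kmpyyn"  [if S.val then A₀.off else "m"]
36. n18.acc = true  [not A₀.acc]
37. n18.ok = "qkmpyyn"  ["q" ++ A₀.ok]
38. n19.acc = false  [A₀.acc == false]
39. n19.ok = "mz"  ["mz"]
40. n20.pre = 17  [terminal]
41. n21.val = 13  [13]
42. n21.key = "mzr"  [A.ok ++ "r"]
43. n22.env = 29  [terminal]
44. n23.pre = -2  [terminal]
45. n21.lim = -2  [len(B.key) - 5]
46. n19.off = "mp"  ["mp"]
47. n24.tag = "rw"  [terminal]
48. n18.off = "mrw"  ["m" ++ c.tag]
49. n17.off = "mk"  ["mk"]
50. n25.env = true  [terminal]
51. n0.tag = -3  [len(A₁.off) - 5]
52. n0.fin = "qkmpyyn"  ["q" ++ A₀.off]

"qkmpyyn"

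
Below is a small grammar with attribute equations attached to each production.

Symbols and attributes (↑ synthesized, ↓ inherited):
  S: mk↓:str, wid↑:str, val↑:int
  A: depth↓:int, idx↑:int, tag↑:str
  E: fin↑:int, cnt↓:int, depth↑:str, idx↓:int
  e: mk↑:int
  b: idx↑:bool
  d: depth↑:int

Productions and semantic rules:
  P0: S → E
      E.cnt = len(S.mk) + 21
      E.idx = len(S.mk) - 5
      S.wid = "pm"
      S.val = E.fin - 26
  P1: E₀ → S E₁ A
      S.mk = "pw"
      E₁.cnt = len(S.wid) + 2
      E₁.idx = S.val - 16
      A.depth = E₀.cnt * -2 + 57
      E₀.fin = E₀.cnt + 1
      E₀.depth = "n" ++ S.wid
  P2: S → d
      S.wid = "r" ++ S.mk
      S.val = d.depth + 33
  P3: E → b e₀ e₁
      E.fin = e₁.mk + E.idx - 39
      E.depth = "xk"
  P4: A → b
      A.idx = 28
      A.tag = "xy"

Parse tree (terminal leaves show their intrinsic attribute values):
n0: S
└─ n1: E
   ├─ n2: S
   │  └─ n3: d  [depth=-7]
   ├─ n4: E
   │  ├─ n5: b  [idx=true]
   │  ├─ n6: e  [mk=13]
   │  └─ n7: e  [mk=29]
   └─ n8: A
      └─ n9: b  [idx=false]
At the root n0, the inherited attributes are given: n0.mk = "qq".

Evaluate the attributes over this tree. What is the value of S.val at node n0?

1. n0.mk = "qq"  [given at root]
2. n1.cnt = 23  [len(S.mk) + 21]
3. n1.idx = -3  [len(S.mk) - 5]
4. n2.mk = "pw"  ["pw"]
5. n3.depth = -7  [terminal]
6. n2.wid = "rpw"  ["r" ++ S.mk]
7. n2.val = 26  [d.depth + 33]
8. n4.cnt = 5  [len(S.wid) + 2]
9. n4.idx = 10  [S.val - 16]
10. n5.idx = true  [terminal]
11. n6.mk = 13  [terminal]
12. n7.mk = 29  [terminal]
13. n4.fin = 0  [e₁.mk + E.idx - 39]
14. n4.depth = "xk"  ["xk"]
15. n8.depth = 11  [E₀.cnt * -2 + 57]
16. n9.idx = false  [terminal]
17. n8.idx = 28  [28]
18. n8.tag = "xy"  ["xy"]
19. n1.fin = 24  [E₀.cnt + 1]
20. n1.depth = "nrpw"  ["n" ++ S.wid]
21. n0.wid = "pm"  ["pm"]
22. n0.val = -2  [E.fin - 26]

-2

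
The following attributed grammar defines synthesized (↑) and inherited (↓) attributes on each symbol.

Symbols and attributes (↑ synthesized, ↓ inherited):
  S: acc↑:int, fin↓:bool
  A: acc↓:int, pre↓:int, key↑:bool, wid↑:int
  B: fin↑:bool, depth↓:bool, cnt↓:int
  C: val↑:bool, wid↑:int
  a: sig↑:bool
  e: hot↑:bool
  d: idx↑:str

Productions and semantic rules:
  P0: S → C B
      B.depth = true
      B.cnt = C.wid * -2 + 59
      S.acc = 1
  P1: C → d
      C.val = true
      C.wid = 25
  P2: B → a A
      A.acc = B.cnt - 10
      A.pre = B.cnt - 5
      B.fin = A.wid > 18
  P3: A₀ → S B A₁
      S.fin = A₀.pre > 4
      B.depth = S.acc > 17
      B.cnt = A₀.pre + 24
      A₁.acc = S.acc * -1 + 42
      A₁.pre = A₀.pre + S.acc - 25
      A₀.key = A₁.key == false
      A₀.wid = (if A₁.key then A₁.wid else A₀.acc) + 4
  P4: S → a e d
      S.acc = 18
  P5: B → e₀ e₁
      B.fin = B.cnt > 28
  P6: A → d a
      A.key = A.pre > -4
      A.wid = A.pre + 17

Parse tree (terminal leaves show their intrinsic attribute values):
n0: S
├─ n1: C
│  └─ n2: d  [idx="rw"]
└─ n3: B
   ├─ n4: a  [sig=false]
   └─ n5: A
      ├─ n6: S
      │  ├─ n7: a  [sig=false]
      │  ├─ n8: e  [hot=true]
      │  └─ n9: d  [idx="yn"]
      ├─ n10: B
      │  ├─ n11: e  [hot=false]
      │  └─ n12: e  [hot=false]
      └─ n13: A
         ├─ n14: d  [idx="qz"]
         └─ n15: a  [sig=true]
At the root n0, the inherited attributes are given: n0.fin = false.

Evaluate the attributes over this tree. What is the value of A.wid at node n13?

14

1. n0.fin = false  [given at root]
2. n2.idx = "rw"  [terminal]
3. n1.val = true  [true]
4. n1.wid = 25  [25]
5. n3.depth = true  [true]
6. n3.cnt = 9  [C.wid * -2 + 59]
7. n4.sig = false  [terminal]
8. n5.acc = -1  [B.cnt - 10]
9. n5.pre = 4  [B.cnt - 5]
10. n6.fin = false  [A₀.pre > 4]
11. n7.sig = false  [terminal]
12. n8.hot = true  [terminal]
13. n9.idx = "yn"  [terminal]
14. n6.acc = 18  [18]
15. n10.depth = true  [S.acc > 17]
16. n10.cnt = 28  [A₀.pre + 24]
17. n11.hot = false  [terminal]
18. n12.hot = false  [terminal]
19. n10.fin = false  [B.cnt > 28]
20. n13.acc = 24  [S.acc * -1 + 42]
21. n13.pre = -3  [A₀.pre + S.acc - 25]
22. n14.idx = "qz"  [terminal]
23. n15.sig = true  [terminal]
24. n13.key = true  [A.pre > -4]
25. n13.wid = 14  [A.pre + 17]
26. n5.key = false  [A₁.key == false]
27. n5.wid = 18  [(if A₁.key then A₁.wid else A₀.acc) + 4]
28. n3.fin = false  [A.wid > 18]
29. n0.acc = 1  [1]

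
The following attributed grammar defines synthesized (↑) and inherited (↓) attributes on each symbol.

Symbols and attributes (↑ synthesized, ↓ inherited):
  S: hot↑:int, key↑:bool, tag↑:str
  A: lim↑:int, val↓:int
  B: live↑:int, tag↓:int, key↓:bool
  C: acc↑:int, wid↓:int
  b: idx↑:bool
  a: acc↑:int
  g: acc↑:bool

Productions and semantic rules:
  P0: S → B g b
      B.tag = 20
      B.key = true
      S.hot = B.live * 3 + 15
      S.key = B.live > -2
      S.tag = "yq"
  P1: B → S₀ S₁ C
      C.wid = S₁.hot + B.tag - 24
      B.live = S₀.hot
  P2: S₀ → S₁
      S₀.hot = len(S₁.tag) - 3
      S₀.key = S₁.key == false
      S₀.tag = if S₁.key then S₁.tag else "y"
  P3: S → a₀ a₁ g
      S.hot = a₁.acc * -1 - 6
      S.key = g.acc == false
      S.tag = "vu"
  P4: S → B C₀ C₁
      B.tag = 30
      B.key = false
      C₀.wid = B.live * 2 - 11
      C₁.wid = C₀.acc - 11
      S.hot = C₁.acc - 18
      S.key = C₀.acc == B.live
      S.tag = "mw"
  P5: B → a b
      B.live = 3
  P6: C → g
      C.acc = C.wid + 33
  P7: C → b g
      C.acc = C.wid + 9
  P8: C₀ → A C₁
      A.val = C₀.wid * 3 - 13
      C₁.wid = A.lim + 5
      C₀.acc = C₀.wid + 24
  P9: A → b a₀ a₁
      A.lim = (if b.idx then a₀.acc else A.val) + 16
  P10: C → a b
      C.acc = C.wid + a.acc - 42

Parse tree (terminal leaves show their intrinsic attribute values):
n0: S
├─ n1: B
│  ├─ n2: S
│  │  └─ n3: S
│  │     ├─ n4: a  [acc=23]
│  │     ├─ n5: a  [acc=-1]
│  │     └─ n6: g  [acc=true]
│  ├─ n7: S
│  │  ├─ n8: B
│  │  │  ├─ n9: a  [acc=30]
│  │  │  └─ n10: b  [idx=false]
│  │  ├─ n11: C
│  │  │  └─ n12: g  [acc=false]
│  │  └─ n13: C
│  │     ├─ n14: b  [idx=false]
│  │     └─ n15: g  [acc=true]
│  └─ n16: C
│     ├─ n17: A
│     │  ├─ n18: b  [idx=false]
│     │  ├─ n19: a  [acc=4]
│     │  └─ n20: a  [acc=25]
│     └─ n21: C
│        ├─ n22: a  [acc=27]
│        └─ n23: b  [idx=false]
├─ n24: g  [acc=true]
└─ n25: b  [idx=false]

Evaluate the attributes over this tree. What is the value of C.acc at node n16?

28

1. n1.tag = 20  [20]
2. n1.key = true  [true]
3. n4.acc = 23  [terminal]
4. n5.acc = -1  [terminal]
5. n6.acc = true  [terminal]
6. n3.hot = -5  [a₁.acc * -1 - 6]
7. n3.key = false  [g.acc == false]
8. n3.tag = "vu"  ["vu"]
9. n2.hot = -1  [len(S₁.tag) - 3]
10. n2.key = true  [S₁.key == false]
11. n2.tag = "y"  [if S₁.key then S₁.tag else "y"]
12. n8.tag = 30  [30]
13. n8.key = false  [false]
14. n9.acc = 30  [terminal]
15. n10.idx = false  [terminal]
16. n8.live = 3  [3]
17. n11.wid = -5  [B.live * 2 - 11]
18. n12.acc = false  [terminal]
19. n11.acc = 28  [C.wid + 33]
20. n13.wid = 17  [C₀.acc - 11]
21. n14.idx = false  [terminal]
22. n15.acc = true  [terminal]
23. n13.acc = 26  [C.wid + 9]
24. n7.hot = 8  [C₁.acc - 18]
25. n7.key = false  [C₀.acc == B.live]
26. n7.tag = "mw"  ["mw"]
27. n16.wid = 4  [S₁.hot + B.tag - 24]
28. n17.val = -1  [C₀.wid * 3 - 13]
29. n18.idx = false  [terminal]
30. n19.acc = 4  [terminal]
31. n20.acc = 25  [terminal]
32. n17.lim = 15  [(if b.idx then a₀.acc else A.val) + 16]
33. n21.wid = 20  [A.lim + 5]
34. n22.acc = 27  [terminal]
35. n23.idx = false  [terminal]
36. n21.acc = 5  [C.wid + a.acc - 42]
37. n16.acc = 28  [C₀.wid + 24]
38. n1.live = -1  [S₀.hot]
39. n24.acc = true  [terminal]
40. n25.idx = false  [terminal]
41. n0.hot = 12  [B.live * 3 + 15]
42. n0.key = true  [B.live > -2]
43. n0.tag = "yq"  ["yq"]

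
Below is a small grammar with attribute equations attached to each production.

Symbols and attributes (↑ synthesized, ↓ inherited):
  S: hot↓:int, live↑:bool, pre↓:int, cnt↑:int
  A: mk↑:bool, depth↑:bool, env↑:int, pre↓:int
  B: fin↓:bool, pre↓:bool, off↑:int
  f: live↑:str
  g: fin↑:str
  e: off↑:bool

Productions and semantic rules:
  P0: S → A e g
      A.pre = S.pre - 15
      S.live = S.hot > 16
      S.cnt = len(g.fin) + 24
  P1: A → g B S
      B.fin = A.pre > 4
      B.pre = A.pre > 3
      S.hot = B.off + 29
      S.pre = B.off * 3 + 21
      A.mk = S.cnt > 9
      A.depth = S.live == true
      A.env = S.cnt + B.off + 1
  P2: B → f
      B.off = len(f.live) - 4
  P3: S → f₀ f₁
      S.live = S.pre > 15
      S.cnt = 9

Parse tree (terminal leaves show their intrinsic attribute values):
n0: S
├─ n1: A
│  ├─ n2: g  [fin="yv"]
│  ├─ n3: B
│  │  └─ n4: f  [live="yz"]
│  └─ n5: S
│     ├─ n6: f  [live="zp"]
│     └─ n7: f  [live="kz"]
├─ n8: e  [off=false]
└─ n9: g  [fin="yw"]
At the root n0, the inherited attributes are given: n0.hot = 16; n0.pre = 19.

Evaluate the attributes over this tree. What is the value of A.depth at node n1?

false

1. n0.hot = 16  [given at root]
2. n0.pre = 19  [given at root]
3. n1.pre = 4  [S.pre - 15]
4. n2.fin = "yv"  [terminal]
5. n3.fin = false  [A.pre > 4]
6. n3.pre = true  [A.pre > 3]
7. n4.live = "yz"  [terminal]
8. n3.off = -2  [len(f.live) - 4]
9. n5.hot = 27  [B.off + 29]
10. n5.pre = 15  [B.off * 3 + 21]
11. n6.live = "zp"  [terminal]
12. n7.live = "kz"  [terminal]
13. n5.live = false  [S.pre > 15]
14. n5.cnt = 9  [9]
15. n1.mk = false  [S.cnt > 9]
16. n1.depth = false  [S.live == true]
17. n1.env = 8  [S.cnt + B.off + 1]
18. n8.off = false  [terminal]
19. n9.fin = "yw"  [terminal]
20. n0.live = false  [S.hot > 16]
21. n0.cnt = 26  [len(g.fin) + 24]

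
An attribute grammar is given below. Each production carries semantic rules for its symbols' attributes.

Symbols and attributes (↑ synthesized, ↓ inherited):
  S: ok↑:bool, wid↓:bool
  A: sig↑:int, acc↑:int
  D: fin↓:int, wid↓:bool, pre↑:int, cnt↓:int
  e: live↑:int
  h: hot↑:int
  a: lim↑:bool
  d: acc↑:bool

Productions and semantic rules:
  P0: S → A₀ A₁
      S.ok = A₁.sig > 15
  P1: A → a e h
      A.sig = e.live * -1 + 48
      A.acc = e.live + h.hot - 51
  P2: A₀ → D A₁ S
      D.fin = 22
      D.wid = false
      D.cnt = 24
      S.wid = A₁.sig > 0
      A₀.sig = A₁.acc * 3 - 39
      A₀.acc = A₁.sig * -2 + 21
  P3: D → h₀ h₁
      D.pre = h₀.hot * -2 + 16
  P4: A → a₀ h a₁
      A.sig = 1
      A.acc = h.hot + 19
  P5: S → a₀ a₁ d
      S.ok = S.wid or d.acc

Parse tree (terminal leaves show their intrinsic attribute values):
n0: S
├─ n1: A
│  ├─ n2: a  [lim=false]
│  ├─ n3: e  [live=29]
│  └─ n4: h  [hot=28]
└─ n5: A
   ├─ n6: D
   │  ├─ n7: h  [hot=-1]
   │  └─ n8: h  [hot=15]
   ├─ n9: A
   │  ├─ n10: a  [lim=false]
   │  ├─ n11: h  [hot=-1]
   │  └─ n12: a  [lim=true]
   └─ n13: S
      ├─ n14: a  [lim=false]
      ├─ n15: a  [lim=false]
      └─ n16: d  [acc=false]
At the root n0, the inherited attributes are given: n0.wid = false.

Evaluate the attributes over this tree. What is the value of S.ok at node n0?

false

1. n0.wid = false  [given at root]
2. n2.lim = false  [terminal]
3. n3.live = 29  [terminal]
4. n4.hot = 28  [terminal]
5. n1.sig = 19  [e.live * -1 + 48]
6. n1.acc = 6  [e.live + h.hot - 51]
7. n6.fin = 22  [22]
8. n6.wid = false  [false]
9. n6.cnt = 24  [24]
10. n7.hot = -1  [terminal]
11. n8.hot = 15  [terminal]
12. n6.pre = 18  [h₀.hot * -2 + 16]
13. n10.lim = false  [terminal]
14. n11.hot = -1  [terminal]
15. n12.lim = true  [terminal]
16. n9.sig = 1  [1]
17. n9.acc = 18  [h.hot + 19]
18. n13.wid = true  [A₁.sig > 0]
19. n14.lim = false  [terminal]
20. n15.lim = false  [terminal]
21. n16.acc = false  [terminal]
22. n13.ok = true  [S.wid or d.acc]
23. n5.sig = 15  [A₁.acc * 3 - 39]
24. n5.acc = 19  [A₁.sig * -2 + 21]
25. n0.ok = false  [A₁.sig > 15]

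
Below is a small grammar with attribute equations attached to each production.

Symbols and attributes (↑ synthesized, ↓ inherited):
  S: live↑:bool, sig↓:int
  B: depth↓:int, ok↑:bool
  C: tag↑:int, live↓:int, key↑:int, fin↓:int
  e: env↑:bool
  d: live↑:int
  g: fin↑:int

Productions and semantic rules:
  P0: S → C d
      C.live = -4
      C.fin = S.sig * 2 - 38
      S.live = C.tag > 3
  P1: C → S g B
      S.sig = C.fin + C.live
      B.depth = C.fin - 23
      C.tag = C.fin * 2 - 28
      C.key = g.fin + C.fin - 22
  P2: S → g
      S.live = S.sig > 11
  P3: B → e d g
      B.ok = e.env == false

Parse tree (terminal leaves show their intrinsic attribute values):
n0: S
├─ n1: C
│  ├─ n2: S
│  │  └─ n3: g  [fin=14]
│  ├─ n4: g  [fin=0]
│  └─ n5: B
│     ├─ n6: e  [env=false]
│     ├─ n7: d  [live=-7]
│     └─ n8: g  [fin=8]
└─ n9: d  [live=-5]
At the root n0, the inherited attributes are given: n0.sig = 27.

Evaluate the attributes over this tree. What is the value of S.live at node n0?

1. n0.sig = 27  [given at root]
2. n1.live = -4  [-4]
3. n1.fin = 16  [S.sig * 2 - 38]
4. n2.sig = 12  [C.fin + C.live]
5. n3.fin = 14  [terminal]
6. n2.live = true  [S.sig > 11]
7. n4.fin = 0  [terminal]
8. n5.depth = -7  [C.fin - 23]
9. n6.env = false  [terminal]
10. n7.live = -7  [terminal]
11. n8.fin = 8  [terminal]
12. n5.ok = true  [e.env == false]
13. n1.tag = 4  [C.fin * 2 - 28]
14. n1.key = -6  [g.fin + C.fin - 22]
15. n9.live = -5  [terminal]
16. n0.live = true  [C.tag > 3]

true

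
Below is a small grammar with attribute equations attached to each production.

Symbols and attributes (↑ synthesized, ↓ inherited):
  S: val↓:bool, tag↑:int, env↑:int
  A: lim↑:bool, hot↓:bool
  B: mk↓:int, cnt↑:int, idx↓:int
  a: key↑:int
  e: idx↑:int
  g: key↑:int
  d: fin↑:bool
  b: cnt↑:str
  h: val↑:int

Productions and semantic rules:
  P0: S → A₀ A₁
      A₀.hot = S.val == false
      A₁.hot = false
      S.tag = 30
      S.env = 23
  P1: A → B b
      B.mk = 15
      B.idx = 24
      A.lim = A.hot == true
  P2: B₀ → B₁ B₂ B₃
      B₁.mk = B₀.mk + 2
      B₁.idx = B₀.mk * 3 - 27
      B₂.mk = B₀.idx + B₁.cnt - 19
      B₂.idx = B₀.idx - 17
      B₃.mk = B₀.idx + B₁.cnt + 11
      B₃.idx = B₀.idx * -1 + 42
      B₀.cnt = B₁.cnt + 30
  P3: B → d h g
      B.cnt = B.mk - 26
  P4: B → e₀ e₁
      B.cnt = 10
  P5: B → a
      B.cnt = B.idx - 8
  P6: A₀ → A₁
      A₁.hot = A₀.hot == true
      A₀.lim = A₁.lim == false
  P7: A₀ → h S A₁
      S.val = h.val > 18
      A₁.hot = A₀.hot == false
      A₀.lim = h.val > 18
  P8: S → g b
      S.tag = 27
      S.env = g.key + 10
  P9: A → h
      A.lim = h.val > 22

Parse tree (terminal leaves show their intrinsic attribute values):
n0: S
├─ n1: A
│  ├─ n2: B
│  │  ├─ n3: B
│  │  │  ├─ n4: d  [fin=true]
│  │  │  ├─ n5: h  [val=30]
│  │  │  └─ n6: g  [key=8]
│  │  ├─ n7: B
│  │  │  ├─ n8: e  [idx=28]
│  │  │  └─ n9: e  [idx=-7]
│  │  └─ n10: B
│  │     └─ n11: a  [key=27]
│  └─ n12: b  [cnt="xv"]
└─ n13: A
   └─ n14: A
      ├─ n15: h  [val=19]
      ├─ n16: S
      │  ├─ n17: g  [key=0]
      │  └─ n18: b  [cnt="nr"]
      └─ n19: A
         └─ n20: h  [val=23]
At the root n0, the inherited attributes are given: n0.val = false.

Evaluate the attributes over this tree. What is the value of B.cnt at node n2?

1. n0.val = false  [given at root]
2. n1.hot = true  [S.val == false]
3. n2.mk = 15  [15]
4. n2.idx = 24  [24]
5. n3.mk = 17  [B₀.mk + 2]
6. n3.idx = 18  [B₀.mk * 3 - 27]
7. n4.fin = true  [terminal]
8. n5.val = 30  [terminal]
9. n6.key = 8  [terminal]
10. n3.cnt = -9  [B.mk - 26]
11. n7.mk = -4  [B₀.idx + B₁.cnt - 19]
12. n7.idx = 7  [B₀.idx - 17]
13. n8.idx = 28  [terminal]
14. n9.idx = -7  [terminal]
15. n7.cnt = 10  [10]
16. n10.mk = 26  [B₀.idx + B₁.cnt + 11]
17. n10.idx = 18  [B₀.idx * -1 + 42]
18. n11.key = 27  [terminal]
19. n10.cnt = 10  [B.idx - 8]
20. n2.cnt = 21  [B₁.cnt + 30]
21. n12.cnt = "xv"  [terminal]
22. n1.lim = true  [A.hot == true]
23. n13.hot = false  [false]
24. n14.hot = false  [A₀.hot == true]
25. n15.val = 19  [terminal]
26. n16.val = true  [h.val > 18]
27. n17.key = 0  [terminal]
28. n18.cnt = "nr"  [terminal]
29. n16.tag = 27  [27]
30. n16.env = 10  [g.key + 10]
31. n19.hot = true  [A₀.hot == false]
32. n20.val = 23  [terminal]
33. n19.lim = true  [h.val > 22]
34. n14.lim = true  [h.val > 18]
35. n13.lim = false  [A₁.lim == false]
36. n0.tag = 30  [30]
37. n0.env = 23  [23]

21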